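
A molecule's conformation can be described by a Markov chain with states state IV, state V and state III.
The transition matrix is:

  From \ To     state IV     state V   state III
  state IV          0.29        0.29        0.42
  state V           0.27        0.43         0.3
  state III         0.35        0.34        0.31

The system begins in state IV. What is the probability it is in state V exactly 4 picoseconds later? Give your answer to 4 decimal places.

Propagate the distribution vector 4 picoseconds from state IV.
After 0 picoseconds: (1.0000, 0.0000, 0.0000)
After 1 picosecond: (0.2900, 0.2900, 0.4200)
After 2 picoseconds: (0.3094, 0.3516, 0.3390)
After 3 picoseconds: (0.3033, 0.3562, 0.3405)
After 4 picoseconds: (0.3033, 0.3569, 0.3398)
P(in state V after 4 picoseconds) = 0.3569

0.3569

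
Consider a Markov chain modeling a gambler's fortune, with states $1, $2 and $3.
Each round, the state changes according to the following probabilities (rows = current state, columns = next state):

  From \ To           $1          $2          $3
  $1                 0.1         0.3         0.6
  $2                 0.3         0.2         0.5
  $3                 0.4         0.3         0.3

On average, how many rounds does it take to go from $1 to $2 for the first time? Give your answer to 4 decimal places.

Let t(s) be the expected number of rounds to first reach $2 from state s, with t($2) = 0. Conditioning on the first round:
t($1) = 1 + 0.1·t($1) + 0.6·t($3)
t($3) = 1 + 0.4·t($1) + 0.3·t($3)
Solving: t($1) = 3.3333, t($3) = 3.3333.
Expected rounds from $1 to $2: 3.3333.

3.3333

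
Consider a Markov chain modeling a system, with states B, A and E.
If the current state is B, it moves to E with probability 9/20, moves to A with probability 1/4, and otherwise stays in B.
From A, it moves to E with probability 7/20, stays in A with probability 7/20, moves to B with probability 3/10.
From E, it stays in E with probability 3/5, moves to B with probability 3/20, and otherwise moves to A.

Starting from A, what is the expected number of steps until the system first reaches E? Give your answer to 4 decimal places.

Let t(s) be the expected number of steps to first reach E from state s, with t(E) = 0. Conditioning on the first step:
t(B) = 1 + 0.3·t(B) + 0.25·t(A)
t(A) = 1 + 0.3·t(B) + 0.35·t(A)
Solving: t(B) = 2.3684, t(A) = 2.6316.
Expected steps from A to E: 2.6316.

2.6316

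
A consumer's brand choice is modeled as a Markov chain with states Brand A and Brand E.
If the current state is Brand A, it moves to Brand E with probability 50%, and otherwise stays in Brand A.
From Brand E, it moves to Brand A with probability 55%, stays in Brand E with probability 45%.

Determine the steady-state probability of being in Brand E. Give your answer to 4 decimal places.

0.4762

Let the stationary distribution be π with π = πP and π_1 + π_2 = 1.
π_1 = 0.5·π_1 + 0.55·π_2
Solving with the normalization constraint gives π = (0.5238, 0.4762).
So the stationary probability of Brand E is 0.4762.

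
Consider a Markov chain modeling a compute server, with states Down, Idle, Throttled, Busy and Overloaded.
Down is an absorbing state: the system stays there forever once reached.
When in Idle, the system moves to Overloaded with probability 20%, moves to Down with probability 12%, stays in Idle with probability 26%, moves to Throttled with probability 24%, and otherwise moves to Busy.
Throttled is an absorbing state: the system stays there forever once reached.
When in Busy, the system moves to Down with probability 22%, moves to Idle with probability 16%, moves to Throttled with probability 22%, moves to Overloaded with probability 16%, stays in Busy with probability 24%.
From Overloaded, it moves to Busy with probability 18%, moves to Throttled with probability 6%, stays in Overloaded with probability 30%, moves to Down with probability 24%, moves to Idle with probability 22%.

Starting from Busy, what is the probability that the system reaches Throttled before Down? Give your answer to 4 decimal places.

0.4847

Let h(s) be the probability of absorption at Throttled starting from transient state s. Then h(Throttled) = 1 and h(Down) = 0. By first-step analysis:
h(Idle) = 0.12·0 + 0.26·h(Idle) + 0.24·1 + 0.18·h(Busy) + 0.2·h(Overloaded)
h(Busy) = 0.22·0 + 0.16·h(Idle) + 0.22·1 + 0.24·h(Busy) + 0.16·h(Overloaded)
h(Overloaded) = 0.24·0 + 0.22·h(Idle) + 0.06·1 + 0.18·h(Busy) + 0.3·h(Overloaded)
Solving: h(Idle) = 0.5454, h(Busy) = 0.4847, h(Overloaded) = 0.3817.
Starting from Busy, the probability is 0.4847.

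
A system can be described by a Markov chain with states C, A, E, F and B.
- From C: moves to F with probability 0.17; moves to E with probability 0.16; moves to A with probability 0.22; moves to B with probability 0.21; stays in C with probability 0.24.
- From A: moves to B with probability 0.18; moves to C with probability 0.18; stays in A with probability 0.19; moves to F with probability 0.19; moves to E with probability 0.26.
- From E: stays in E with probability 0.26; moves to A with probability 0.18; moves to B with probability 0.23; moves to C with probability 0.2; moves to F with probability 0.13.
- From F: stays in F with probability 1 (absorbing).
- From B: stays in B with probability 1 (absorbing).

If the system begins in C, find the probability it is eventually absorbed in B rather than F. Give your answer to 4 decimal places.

0.5558

Let h(s) be the probability of absorption at B starting from transient state s. Then h(B) = 1 and h(F) = 0. By first-step analysis:
h(C) = 0.24·h(C) + 0.22·h(A) + 0.16·h(E) + 0.17·0 + 0.21·1
h(A) = 0.18·h(C) + 0.19·h(A) + 0.26·h(E) + 0.19·0 + 0.18·1
h(E) = 0.2·h(C) + 0.18·h(A) + 0.26·h(E) + 0.13·0 + 0.23·1
Solving: h(C) = 0.5558, h(A) = 0.5355, h(E) = 0.5913.
Starting from C, the probability is 0.5558.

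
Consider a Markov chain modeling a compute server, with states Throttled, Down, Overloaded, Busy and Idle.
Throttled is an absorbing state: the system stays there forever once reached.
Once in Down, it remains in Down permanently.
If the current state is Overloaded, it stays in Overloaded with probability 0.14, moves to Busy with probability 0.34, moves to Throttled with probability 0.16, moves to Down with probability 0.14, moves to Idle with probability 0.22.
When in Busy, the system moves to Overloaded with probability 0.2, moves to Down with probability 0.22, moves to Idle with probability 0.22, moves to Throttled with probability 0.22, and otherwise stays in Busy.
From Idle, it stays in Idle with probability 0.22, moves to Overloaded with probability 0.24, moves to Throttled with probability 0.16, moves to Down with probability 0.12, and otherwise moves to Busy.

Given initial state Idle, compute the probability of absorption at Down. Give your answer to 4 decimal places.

Let h(s) be the probability of absorption at Down starting from transient state s. Then h(Down) = 1 and h(Throttled) = 0. By first-step analysis:
h(Overloaded) = 0.16·0 + 0.14·1 + 0.14·h(Overloaded) + 0.34·h(Busy) + 0.22·h(Idle)
h(Busy) = 0.22·0 + 0.22·1 + 0.2·h(Overloaded) + 0.14·h(Busy) + 0.22·h(Idle)
h(Idle) = 0.16·0 + 0.12·1 + 0.24·h(Overloaded) + 0.26·h(Busy) + 0.22·h(Idle)
Solving: h(Overloaded) = 0.4714, h(Busy) = 0.4831, h(Idle) = 0.4599.
Starting from Idle, the probability is 0.4599.

0.4599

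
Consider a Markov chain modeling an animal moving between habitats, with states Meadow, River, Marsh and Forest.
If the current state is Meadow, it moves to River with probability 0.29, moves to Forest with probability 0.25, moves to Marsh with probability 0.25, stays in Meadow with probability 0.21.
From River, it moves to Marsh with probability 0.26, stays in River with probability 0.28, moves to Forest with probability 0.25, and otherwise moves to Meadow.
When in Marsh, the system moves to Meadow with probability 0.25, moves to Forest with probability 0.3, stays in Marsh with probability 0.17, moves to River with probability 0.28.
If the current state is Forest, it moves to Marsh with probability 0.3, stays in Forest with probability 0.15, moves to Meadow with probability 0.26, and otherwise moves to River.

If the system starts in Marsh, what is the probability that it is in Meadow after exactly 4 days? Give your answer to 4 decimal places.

Propagate the distribution vector 4 days from Marsh.
After 0 days: (0.0000, 0.0000, 1.0000, 0.0000)
After 1 day: (0.2500, 0.2800, 0.1700, 0.3000)
After 2 days: (0.2318, 0.2855, 0.2542, 0.2285)
After 3 days: (0.2316, 0.2846, 0.2439, 0.2399)
After 4 days: (0.2318, 0.2847, 0.2453, 0.2382)
P(in Meadow after 4 days) = 0.2318

0.2318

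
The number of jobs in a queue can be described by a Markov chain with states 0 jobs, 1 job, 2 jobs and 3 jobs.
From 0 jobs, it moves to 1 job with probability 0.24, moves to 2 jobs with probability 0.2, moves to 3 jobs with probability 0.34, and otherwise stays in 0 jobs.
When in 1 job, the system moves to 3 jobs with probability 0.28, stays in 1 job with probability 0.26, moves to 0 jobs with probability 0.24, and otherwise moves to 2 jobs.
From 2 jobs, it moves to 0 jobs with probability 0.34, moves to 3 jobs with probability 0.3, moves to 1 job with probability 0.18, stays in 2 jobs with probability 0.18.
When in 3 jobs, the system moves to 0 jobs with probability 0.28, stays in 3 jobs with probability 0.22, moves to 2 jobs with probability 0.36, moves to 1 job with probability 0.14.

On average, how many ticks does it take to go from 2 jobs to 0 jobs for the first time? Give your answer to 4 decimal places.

Let t(s) be the expected number of ticks to first reach 0 jobs from state s, with t(0 jobs) = 0. Conditioning on the first tick:
t(1 job) = 1 + 0.26·t(1 job) + 0.22·t(2 jobs) + 0.28·t(3 jobs)
t(2 jobs) = 1 + 0.18·t(1 job) + 0.18·t(2 jobs) + 0.3·t(3 jobs)
t(3 jobs) = 1 + 0.14·t(1 job) + 0.36·t(2 jobs) + 0.22·t(3 jobs)
Solving: t(1 job) = 3.6294, t(2 jobs) = 3.2769, t(3 jobs) = 3.4459.
Expected ticks from 2 jobs to 0 jobs: 3.2769.

3.2769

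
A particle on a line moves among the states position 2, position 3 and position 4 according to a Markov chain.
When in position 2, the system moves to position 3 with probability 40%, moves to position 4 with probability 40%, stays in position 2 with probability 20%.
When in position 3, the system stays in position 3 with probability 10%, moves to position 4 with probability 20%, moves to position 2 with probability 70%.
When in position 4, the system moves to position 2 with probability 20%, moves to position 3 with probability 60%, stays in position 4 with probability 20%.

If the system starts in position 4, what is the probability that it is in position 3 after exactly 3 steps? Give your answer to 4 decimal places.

0.3700

Propagate the distribution vector 3 steps from position 4.
After 0 steps: (0.0000, 0.0000, 1.0000)
After 1 step: (0.2000, 0.6000, 0.2000)
After 2 steps: (0.5000, 0.2600, 0.2400)
After 3 steps: (0.3300, 0.3700, 0.3000)
P(in position 3 after 3 steps) = 0.3700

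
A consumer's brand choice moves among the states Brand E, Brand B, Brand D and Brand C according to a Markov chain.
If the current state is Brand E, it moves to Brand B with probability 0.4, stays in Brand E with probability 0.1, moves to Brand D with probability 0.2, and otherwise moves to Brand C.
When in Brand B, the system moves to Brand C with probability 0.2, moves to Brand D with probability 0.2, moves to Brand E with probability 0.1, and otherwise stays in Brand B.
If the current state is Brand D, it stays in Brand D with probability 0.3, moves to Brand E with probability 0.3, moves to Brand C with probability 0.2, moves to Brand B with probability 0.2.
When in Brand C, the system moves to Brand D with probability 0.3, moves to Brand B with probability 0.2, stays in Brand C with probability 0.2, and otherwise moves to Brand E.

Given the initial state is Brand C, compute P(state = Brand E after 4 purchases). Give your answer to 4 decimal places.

Propagate the distribution vector 4 purchases from Brand C.
After 0 purchases: (0.0000, 0.0000, 0.0000, 1.0000)
After 1 purchase: (0.3000, 0.2000, 0.3000, 0.2000)
After 2 purchases: (0.2000, 0.3200, 0.2500, 0.2300)
After 3 purchases: (0.1960, 0.3360, 0.2480, 0.2200)
After 4 purchases: (0.1936, 0.3400, 0.2468, 0.2196)
P(in Brand E after 4 purchases) = 0.1936

0.1936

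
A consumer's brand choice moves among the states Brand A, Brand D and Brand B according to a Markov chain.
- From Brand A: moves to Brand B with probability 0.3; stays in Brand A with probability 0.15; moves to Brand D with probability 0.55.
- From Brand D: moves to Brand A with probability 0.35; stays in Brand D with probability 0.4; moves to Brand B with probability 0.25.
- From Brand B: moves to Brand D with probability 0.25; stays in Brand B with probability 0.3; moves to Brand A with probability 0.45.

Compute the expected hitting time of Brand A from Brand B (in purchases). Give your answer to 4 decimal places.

Let t(s) be the expected number of purchases to first reach Brand A from state s, with t(Brand A) = 0. Conditioning on the first purchase:
t(Brand D) = 1 + 0.4·t(Brand D) + 0.25·t(Brand B)
t(Brand B) = 1 + 0.25·t(Brand D) + 0.3·t(Brand B)
Solving: t(Brand D) = 2.6573, t(Brand B) = 2.3776.
Expected purchases from Brand B to Brand A: 2.3776.

2.3776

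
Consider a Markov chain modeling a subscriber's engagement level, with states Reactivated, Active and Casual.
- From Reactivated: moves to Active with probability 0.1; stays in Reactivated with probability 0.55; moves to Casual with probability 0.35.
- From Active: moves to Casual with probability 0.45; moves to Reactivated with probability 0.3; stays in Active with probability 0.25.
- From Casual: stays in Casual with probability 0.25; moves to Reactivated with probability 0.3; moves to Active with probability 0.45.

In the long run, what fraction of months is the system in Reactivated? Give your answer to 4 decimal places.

Let the stationary distribution be π with π = πP and π_1 + π_2 + π_3 = 1.
π_1 = 0.55·π_1 + 0.3·π_2 + 0.3·π_3
π_2 = 0.1·π_1 + 0.25·π_2 + 0.45·π_3
Solving with the normalization constraint gives π = (0.4000, 0.2583, 0.3417).
So the stationary probability of Reactivated is 0.4000.

0.4000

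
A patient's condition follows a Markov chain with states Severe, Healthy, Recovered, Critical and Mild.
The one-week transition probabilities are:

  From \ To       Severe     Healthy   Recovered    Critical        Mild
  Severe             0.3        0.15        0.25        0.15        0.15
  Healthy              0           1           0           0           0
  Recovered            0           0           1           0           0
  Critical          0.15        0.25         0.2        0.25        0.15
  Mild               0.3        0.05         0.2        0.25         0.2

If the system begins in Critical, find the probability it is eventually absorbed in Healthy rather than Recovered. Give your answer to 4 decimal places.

Let h(s) be the probability of absorption at Healthy starting from transient state s. Then h(Healthy) = 1 and h(Recovered) = 0. By first-step analysis:
h(Severe) = 0.3·h(Severe) + 0.15·1 + 0.25·0 + 0.15·h(Critical) + 0.15·h(Mild)
h(Critical) = 0.15·h(Severe) + 0.25·1 + 0.2·0 + 0.25·h(Critical) + 0.15·h(Mild)
h(Mild) = 0.3·h(Severe) + 0.05·1 + 0.2·0 + 0.25·h(Critical) + 0.2·h(Mild)
Solving: h(Severe) = 0.3959, h(Critical) = 0.4850, h(Mild) = 0.3625.
Starting from Critical, the probability is 0.4850.

0.4850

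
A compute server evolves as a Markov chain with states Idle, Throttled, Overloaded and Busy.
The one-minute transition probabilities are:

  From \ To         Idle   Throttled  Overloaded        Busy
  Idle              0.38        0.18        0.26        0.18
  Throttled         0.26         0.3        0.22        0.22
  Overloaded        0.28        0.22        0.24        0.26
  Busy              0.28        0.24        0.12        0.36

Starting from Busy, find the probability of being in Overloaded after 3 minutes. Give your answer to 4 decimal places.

0.2097

Propagate the distribution vector 3 minutes from Busy.
After 0 minutes: (0.0000, 0.0000, 0.0000, 1.0000)
After 1 minute: (0.2800, 0.2400, 0.1200, 0.3600)
After 2 minutes: (0.3032, 0.2352, 0.1976, 0.2640)
After 3 minutes: (0.3056, 0.2320, 0.2097, 0.2527)
P(in Overloaded after 3 minutes) = 0.2097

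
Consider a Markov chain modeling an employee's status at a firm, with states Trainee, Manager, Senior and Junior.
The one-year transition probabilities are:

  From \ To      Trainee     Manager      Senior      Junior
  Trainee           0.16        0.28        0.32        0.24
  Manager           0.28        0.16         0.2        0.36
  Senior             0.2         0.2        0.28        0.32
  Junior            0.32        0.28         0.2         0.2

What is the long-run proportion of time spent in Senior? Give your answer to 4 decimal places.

Let the stationary distribution be π with π = πP and π_1 + π_2 + π_3 + π_4 = 1.
π_1 = 0.16·π_1 + 0.28·π_2 + 0.2·π_3 + 0.32·π_4
π_2 = 0.28·π_1 + 0.16·π_2 + 0.2·π_3 + 0.28·π_4
π_3 = 0.32·π_1 + 0.2·π_2 + 0.28·π_3 + 0.2·π_4
Solving with the normalization constraint gives π = (0.2421, 0.2322, 0.2490, 0.2767).
So the stationary probability of Senior is 0.2490.

0.2490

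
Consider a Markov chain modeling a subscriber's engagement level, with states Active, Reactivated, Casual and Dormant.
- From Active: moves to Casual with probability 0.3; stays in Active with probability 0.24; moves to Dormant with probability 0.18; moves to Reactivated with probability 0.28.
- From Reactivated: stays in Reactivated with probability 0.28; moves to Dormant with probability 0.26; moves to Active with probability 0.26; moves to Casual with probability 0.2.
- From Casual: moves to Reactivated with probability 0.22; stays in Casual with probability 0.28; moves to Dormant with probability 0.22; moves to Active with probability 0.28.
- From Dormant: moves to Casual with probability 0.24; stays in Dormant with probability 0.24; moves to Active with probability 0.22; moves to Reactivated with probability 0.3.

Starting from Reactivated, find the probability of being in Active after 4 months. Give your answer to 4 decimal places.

Propagate the distribution vector 4 months from Reactivated.
After 0 months: (0.0000, 1.0000, 0.0000, 0.0000)
After 1 month: (0.2600, 0.2800, 0.2000, 0.2600)
After 2 months: (0.2484, 0.2732, 0.2524, 0.2260)
After 3 months: (0.2510, 0.2694, 0.2541, 0.2255)
After 4 months: (0.2510, 0.2693, 0.2545, 0.2252)
P(in Active after 4 months) = 0.2510

0.2510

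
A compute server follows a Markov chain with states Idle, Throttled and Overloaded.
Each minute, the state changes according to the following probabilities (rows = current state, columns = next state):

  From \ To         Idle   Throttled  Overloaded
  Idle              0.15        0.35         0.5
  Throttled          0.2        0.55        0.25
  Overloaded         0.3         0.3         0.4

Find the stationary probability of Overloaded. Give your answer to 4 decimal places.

Let the stationary distribution be π with π = πP and π_1 + π_2 + π_3 = 1.
π_1 = 0.15·π_1 + 0.2·π_2 + 0.3·π_3
π_2 = 0.35·π_1 + 0.55·π_2 + 0.3·π_3
Solving with the normalization constraint gives π = (0.2248, 0.4150, 0.3602).
So the stationary probability of Overloaded is 0.3602.

0.3602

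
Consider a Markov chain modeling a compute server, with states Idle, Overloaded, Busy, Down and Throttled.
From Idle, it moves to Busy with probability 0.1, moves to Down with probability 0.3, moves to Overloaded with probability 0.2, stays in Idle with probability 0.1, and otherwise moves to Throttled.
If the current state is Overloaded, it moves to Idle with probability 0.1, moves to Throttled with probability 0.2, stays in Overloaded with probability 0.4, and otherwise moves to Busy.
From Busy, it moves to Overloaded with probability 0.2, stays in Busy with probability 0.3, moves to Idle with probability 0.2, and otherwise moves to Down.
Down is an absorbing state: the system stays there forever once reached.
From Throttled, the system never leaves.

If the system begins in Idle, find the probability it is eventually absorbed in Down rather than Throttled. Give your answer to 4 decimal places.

Let h(s) be the probability of absorption at Down starting from transient state s. Then h(Down) = 1 and h(Throttled) = 0. By first-step analysis:
h(Idle) = 0.1·h(Idle) + 0.2·h(Overloaded) + 0.1·h(Busy) + 0.3·1 + 0.3·0
h(Overloaded) = 0.1·h(Idle) + 0.4·h(Overloaded) + 0.3·h(Busy) + 0.2·0
h(Busy) = 0.2·h(Idle) + 0.2·h(Overloaded) + 0.3·h(Busy) + 0.3·1
Solving: h(Idle) = 0.5070, h(Overloaded) = 0.4331, h(Busy) = 0.6972.
Starting from Idle, the probability is 0.5070.

0.5070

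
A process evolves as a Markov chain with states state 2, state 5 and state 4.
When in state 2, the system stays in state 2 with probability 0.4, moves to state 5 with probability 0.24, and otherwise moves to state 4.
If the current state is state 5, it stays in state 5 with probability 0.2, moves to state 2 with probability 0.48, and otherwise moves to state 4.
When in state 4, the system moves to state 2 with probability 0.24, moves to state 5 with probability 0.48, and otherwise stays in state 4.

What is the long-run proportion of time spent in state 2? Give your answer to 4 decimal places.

0.3729

Let the stationary distribution be π with π = πP and π_1 + π_2 + π_3 = 1.
π_1 = 0.4·π_1 + 0.48·π_2 + 0.24·π_3
π_2 = 0.24·π_1 + 0.2·π_2 + 0.48·π_3
Solving with the normalization constraint gives π = (0.3729, 0.3051, 0.3220).
So the stationary probability of state 2 is 0.3729.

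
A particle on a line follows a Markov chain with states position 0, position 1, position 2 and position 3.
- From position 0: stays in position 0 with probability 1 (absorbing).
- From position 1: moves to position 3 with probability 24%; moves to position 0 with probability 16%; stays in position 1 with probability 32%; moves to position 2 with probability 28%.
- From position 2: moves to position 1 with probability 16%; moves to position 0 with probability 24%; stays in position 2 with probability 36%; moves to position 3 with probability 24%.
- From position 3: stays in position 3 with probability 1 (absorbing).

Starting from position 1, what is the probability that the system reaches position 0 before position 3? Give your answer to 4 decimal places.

Let h(s) be the probability of absorption at position 0 starting from transient state s. Then h(position 0) = 1 and h(position 3) = 0. By first-step analysis:
h(position 1) = 0.16·1 + 0.32·h(position 1) + 0.28·h(position 2) + 0.24·0
h(position 2) = 0.24·1 + 0.16·h(position 1) + 0.36·h(position 2) + 0.24·0
Solving: h(position 1) = 0.4344, h(position 2) = 0.4836.
Starting from position 1, the probability is 0.4344.

0.4344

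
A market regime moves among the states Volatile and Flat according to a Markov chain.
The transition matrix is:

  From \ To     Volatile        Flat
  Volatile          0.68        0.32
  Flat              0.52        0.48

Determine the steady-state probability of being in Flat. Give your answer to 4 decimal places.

Let the stationary distribution be π with π = πP and π_1 + π_2 = 1.
π_1 = 0.68·π_1 + 0.52·π_2
Solving with the normalization constraint gives π = (0.6190, 0.3810).
So the stationary probability of Flat is 0.3810.

0.3810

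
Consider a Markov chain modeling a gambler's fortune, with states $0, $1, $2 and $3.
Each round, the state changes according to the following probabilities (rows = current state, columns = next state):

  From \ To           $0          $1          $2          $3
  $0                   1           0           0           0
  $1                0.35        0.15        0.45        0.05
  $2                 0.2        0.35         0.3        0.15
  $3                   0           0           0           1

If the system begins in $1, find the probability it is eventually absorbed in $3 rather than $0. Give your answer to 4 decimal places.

Let h(s) be the probability of absorption at $3 starting from transient state s. Then h($3) = 1 and h($0) = 0. By first-step analysis:
h($1) = 0.35·0 + 0.15·h($1) + 0.45·h($2) + 0.05·1
h($2) = 0.2·0 + 0.35·h($1) + 0.3·h($2) + 0.15·1
Solving: h($1) = 0.2343, h($2) = 0.3314.
Starting from $1, the probability is 0.2343.

0.2343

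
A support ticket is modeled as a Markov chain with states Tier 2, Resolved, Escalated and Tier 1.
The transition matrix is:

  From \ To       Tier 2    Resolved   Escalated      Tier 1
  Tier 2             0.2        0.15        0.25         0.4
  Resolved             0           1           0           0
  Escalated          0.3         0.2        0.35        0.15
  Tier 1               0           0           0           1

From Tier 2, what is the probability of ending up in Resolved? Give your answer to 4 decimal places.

0.3315

Let h(s) be the probability of absorption at Resolved starting from transient state s. Then h(Resolved) = 1 and h(Tier 1) = 0. By first-step analysis:
h(Tier 2) = 0.2·h(Tier 2) + 0.15·1 + 0.25·h(Escalated) + 0.4·0
h(Escalated) = 0.3·h(Tier 2) + 0.2·1 + 0.35·h(Escalated) + 0.15·0
Solving: h(Tier 2) = 0.3315, h(Escalated) = 0.4607.
Starting from Tier 2, the probability is 0.3315.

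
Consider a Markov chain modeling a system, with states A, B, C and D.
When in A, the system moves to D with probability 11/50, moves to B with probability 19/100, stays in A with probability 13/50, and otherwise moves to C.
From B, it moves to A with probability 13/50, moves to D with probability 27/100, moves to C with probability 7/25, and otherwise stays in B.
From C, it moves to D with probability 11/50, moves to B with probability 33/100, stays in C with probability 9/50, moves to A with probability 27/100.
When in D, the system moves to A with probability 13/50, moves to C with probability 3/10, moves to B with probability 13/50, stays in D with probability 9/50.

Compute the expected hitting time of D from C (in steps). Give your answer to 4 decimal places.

4.2947

Let t(s) be the expected number of steps to first reach D from state s, with t(D) = 0. Conditioning on the first step:
t(A) = 1 + 0.26·t(A) + 0.19·t(B) + 0.33·t(C)
t(B) = 1 + 0.26·t(A) + 0.19·t(B) + 0.28·t(C)
t(C) = 1 + 0.27·t(A) + 0.33·t(B) + 0.18·t(C)
Solving: t(A) = 4.3208, t(B) = 4.1061, t(C) = 4.2947.
Expected steps from C to D: 4.2947.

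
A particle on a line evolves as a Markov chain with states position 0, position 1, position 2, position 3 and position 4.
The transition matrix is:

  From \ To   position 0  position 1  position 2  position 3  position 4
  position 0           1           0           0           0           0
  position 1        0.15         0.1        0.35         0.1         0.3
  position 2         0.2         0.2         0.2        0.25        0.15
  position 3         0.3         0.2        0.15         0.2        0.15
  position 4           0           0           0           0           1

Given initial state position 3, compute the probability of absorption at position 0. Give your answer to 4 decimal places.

0.5881

Let h(s) be the probability of absorption at position 0 starting from transient state s. Then h(position 0) = 1 and h(position 4) = 0. By first-step analysis:
h(position 1) = 0.15·1 + 0.1·h(position 1) + 0.35·h(position 2) + 0.1·h(position 3) + 0.3·0
h(position 2) = 0.2·1 + 0.2·h(position 1) + 0.2·h(position 2) + 0.25·h(position 3) + 0.15·0
h(position 3) = 0.3·1 + 0.2·h(position 1) + 0.15·h(position 2) + 0.2·h(position 3) + 0.15·0
Solving: h(position 1) = 0.4439, h(position 2) = 0.5447, h(position 3) = 0.5881.
Starting from position 3, the probability is 0.5881.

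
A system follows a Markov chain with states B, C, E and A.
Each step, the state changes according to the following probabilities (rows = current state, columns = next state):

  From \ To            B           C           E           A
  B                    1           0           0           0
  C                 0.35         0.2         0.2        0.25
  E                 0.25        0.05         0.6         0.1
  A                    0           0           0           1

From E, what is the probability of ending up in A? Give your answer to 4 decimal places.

Let h(s) be the probability of absorption at A starting from transient state s. Then h(A) = 1 and h(B) = 0. By first-step analysis:
h(C) = 0.35·0 + 0.2·h(C) + 0.2·h(E) + 0.25·1
h(E) = 0.25·0 + 0.05·h(C) + 0.6·h(E) + 0.1·1
Solving: h(C) = 0.3871, h(E) = 0.2984.
Starting from E, the probability is 0.2984.

0.2984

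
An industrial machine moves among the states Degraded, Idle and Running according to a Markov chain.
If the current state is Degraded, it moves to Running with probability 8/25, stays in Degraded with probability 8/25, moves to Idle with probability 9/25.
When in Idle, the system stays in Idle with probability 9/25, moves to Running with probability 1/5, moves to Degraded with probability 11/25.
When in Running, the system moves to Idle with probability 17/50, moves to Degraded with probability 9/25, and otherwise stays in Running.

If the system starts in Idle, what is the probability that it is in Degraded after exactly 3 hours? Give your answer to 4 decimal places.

Propagate the distribution vector 3 hours from Idle.
After 0 hours: (0.0000, 1.0000, 0.0000)
After 1 hour: (0.4400, 0.3600, 0.2000)
After 2 hours: (0.3712, 0.3560, 0.2728)
After 3 hours: (0.3736, 0.3545, 0.2718)
P(in Degraded after 3 hours) = 0.3736

0.3736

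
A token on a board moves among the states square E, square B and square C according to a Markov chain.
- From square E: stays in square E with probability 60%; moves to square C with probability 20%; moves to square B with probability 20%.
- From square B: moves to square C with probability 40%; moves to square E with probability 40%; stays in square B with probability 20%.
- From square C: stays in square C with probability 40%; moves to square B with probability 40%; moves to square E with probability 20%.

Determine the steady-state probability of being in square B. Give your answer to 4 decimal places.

Let the stationary distribution be π with π = πP and π_1 + π_2 + π_3 = 1.
π_1 = 0.6·π_1 + 0.4·π_2 + 0.2·π_3
π_2 = 0.2·π_1 + 0.2·π_2 + 0.4·π_3
Solving with the normalization constraint gives π = (0.4211, 0.2632, 0.3158).
So the stationary probability of square B is 0.2632.

0.2632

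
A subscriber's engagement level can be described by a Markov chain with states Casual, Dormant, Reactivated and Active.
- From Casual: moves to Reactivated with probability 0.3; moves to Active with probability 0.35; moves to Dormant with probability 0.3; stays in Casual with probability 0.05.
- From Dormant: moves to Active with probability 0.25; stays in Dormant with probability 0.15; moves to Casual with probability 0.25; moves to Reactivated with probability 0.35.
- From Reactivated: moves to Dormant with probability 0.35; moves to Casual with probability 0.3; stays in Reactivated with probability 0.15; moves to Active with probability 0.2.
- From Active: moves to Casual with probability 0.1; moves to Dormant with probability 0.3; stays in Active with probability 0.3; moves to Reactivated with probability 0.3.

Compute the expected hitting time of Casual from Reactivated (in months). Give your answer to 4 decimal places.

4.1957

Let t(s) be the expected number of months to first reach Casual from state s, with t(Casual) = 0. Conditioning on the first month:
t(Dormant) = 1 + 0.15·t(Dormant) + 0.35·t(Reactivated) + 0.25·t(Active)
t(Reactivated) = 1 + 0.35·t(Dormant) + 0.15·t(Reactivated) + 0.2·t(Active)
t(Active) = 1 + 0.3·t(Dormant) + 0.3·t(Reactivated) + 0.3·t(Active)
Solving: t(Dormant) = 4.4089, t(Reactivated) = 4.1957, t(Active) = 5.1163.
Expected months from Reactivated to Casual: 4.1957.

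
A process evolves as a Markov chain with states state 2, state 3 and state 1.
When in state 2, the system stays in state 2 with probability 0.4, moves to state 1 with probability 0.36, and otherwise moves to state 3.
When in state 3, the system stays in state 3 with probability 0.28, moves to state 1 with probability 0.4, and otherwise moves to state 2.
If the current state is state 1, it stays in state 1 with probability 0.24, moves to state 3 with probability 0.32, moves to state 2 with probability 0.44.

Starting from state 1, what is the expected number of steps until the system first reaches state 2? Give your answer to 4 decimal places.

2.4809

Let t(s) be the expected number of steps to first reach state 2 from state s, with t(state 2) = 0. Conditioning on the first step:
t(state 3) = 1 + 0.28·t(state 3) + 0.4·t(state 1)
t(state 1) = 1 + 0.32·t(state 3) + 0.24·t(state 1)
Solving: t(state 3) = 2.7672, t(state 1) = 2.4809.
Expected steps from state 1 to state 2: 2.4809.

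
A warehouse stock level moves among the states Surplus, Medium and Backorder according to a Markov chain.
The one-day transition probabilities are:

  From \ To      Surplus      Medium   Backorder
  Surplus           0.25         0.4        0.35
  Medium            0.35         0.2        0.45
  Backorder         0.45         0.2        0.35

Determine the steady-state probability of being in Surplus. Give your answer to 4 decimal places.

Let the stationary distribution be π with π = πP and π_1 + π_2 + π_3 = 1.
π_1 = 0.25·π_1 + 0.35·π_2 + 0.45·π_3
π_2 = 0.4·π_1 + 0.2·π_2 + 0.2·π_3
Solving with the normalization constraint gives π = (0.3525, 0.2705, 0.3770).
So the stationary probability of Surplus is 0.3525.

0.3525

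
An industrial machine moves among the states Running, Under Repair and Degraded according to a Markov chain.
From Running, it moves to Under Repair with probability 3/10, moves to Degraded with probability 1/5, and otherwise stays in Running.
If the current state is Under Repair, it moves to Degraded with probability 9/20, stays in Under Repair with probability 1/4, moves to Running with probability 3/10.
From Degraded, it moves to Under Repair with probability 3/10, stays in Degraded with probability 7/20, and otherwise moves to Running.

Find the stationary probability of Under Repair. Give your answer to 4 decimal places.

Let the stationary distribution be π with π = πP and π_1 + π_2 + π_3 = 1.
π_1 = 0.5·π_1 + 0.3·π_2 + 0.35·π_3
π_2 = 0.3·π_1 + 0.25·π_2 + 0.3·π_3
Solving with the normalization constraint gives π = (0.3950, 0.2857, 0.3193).
So the stationary probability of Under Repair is 0.2857.

0.2857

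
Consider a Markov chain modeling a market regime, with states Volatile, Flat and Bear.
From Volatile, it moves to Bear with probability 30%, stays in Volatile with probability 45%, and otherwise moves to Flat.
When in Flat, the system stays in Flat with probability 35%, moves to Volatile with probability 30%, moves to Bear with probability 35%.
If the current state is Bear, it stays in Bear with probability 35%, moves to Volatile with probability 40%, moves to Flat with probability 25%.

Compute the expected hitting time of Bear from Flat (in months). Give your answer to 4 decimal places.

3.0088

Let t(s) be the expected number of months to first reach Bear from state s, with t(Bear) = 0. Conditioning on the first month:
t(Volatile) = 1 + 0.45·t(Volatile) + 0.25·t(Flat)
t(Flat) = 1 + 0.3·t(Volatile) + 0.35·t(Flat)
Solving: t(Volatile) = 3.1858, t(Flat) = 3.0088.
Expected months from Flat to Bear: 3.0088.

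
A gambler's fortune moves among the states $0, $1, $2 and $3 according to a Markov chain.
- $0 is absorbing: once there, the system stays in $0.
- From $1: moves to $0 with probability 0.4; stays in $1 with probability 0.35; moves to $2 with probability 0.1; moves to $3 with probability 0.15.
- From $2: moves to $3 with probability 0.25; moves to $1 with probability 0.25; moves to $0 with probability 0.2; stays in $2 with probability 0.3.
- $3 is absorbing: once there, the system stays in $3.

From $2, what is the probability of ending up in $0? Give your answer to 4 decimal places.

Let h(s) be the probability of absorption at $0 starting from transient state s. Then h($0) = 1 and h($3) = 0. By first-step analysis:
h($1) = 0.4·1 + 0.35·h($1) + 0.1·h($2) + 0.15·0
h($2) = 0.2·1 + 0.25·h($1) + 0.3·h($2) + 0.25·0
Solving: h($1) = 0.6977, h($2) = 0.5349.
Starting from $2, the probability is 0.5349.

0.5349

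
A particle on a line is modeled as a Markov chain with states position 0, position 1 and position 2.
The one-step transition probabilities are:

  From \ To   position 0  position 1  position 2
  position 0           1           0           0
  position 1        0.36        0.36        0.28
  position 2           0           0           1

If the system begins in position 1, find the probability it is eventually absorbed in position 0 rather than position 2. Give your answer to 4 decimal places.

Let h(s) be the probability of absorption at position 0 starting from transient state s. Then h(position 0) = 1 and h(position 2) = 0. By first-step analysis:
h(position 1) = 0.36·1 + 0.36·h(position 1) + 0.28·0
Solving: h(position 1) = 0.5625.
Starting from position 1, the probability is 0.5625.

0.5625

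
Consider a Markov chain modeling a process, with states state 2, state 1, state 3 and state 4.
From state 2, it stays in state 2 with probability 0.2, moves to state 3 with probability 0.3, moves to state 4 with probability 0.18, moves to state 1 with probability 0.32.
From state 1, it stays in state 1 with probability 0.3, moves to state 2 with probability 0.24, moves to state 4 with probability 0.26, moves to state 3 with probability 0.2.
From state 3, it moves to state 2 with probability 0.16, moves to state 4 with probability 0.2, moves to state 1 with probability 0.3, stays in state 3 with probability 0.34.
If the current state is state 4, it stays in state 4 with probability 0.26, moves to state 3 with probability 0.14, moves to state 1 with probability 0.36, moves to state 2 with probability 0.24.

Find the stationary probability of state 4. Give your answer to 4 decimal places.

Let the stationary distribution be π with π = πP and π_1 + π_2 + π_3 + π_4 = 1.
π_1 = 0.2·π_1 + 0.24·π_2 + 0.16·π_3 + 0.24·π_4
π_2 = 0.32·π_1 + 0.3·π_2 + 0.3·π_3 + 0.36·π_4
π_3 = 0.3·π_1 + 0.2·π_2 + 0.34·π_3 + 0.14·π_4
Solving with the normalization constraint gives π = (0.2122, 0.3180, 0.2413, 0.2285).
So the stationary probability of state 4 is 0.2285.

0.2285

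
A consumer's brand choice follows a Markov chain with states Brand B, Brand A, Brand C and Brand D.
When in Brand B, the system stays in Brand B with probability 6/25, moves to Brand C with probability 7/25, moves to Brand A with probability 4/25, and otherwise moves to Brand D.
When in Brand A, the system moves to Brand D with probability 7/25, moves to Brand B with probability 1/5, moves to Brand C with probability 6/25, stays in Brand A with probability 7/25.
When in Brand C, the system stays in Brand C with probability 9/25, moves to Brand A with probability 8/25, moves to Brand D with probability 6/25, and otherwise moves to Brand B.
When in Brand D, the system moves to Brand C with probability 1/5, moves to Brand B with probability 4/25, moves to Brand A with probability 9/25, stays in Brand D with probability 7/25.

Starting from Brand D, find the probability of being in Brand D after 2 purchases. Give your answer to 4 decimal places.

0.2784

Propagate the distribution vector 2 purchases from Brand D.
After 0 purchases: (0.0000, 0.0000, 0.0000, 1.0000)
After 1 purchase: (0.1600, 0.3600, 0.2000, 0.2800)
After 2 purchases: (0.1712, 0.2912, 0.2592, 0.2784)
P(in Brand D after 2 purchases) = 0.2784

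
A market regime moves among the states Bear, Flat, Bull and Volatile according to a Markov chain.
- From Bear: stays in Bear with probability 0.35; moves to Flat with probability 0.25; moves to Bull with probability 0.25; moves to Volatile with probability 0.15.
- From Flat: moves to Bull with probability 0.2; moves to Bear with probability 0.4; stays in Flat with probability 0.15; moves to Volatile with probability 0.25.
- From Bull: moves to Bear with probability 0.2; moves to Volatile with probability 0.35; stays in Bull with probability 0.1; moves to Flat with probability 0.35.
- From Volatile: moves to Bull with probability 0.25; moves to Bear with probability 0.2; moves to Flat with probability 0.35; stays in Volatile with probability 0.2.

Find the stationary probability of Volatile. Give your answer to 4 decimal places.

0.2293

Let the stationary distribution be π with π = πP and π_1 + π_2 + π_3 + π_4 = 1.
π_1 = 0.35·π_1 + 0.4·π_2 + 0.2·π_3 + 0.2·π_4
π_2 = 0.25·π_1 + 0.15·π_2 + 0.35·π_3 + 0.35·π_4
π_3 = 0.25·π_1 + 0.2·π_2 + 0.1·π_3 + 0.25·π_4
Solving with the normalization constraint gives π = (0.2981, 0.2668, 0.2058, 0.2293).
So the stationary probability of Volatile is 0.2293.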